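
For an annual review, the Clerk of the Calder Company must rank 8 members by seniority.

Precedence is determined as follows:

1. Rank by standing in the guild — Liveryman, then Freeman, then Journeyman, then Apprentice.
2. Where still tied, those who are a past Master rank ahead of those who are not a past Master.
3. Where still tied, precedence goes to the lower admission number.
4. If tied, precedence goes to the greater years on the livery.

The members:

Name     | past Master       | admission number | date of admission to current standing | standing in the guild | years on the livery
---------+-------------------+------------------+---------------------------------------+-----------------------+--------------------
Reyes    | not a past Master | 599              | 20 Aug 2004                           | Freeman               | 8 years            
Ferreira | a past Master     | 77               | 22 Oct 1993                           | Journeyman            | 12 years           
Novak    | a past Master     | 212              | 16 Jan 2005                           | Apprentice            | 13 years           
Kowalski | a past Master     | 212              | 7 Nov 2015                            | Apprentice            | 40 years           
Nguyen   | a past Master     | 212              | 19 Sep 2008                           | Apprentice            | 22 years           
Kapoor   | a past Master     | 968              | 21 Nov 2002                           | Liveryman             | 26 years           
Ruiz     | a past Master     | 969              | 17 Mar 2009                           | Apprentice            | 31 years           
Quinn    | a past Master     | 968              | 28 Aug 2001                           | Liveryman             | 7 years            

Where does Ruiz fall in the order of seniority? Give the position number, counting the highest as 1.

8

By standing in the guild: Kapoor and Quinn (Liveryman); then Reyes (Freeman); then Ferreira (Journeyman); then Kowalski, Nguyen, Novak and Ruiz (Apprentice).
Kapoor and Quinn are each a past Master, so the next rule applies.
Kapoor and Quinn both have admission number 968, so the next rule applies.
Among Kapoor and Quinn, by years on the livery (higher first): Kapoor (26 years) before Quinn (7 years).
Kowalski, Nguyen, Novak and Ruiz are each a past Master, so the next rule applies.
Among Kowalski, Nguyen, Novak and Ruiz, by admission number (lower first): Kowalski, Nguyen and Novak (212) before Ruiz (969).
Among Kowalski, Nguyen and Novak, by years on the livery (higher first): Kowalski (40 years) before Nguyen (22 years) before Novak (13 years).
Order: Kapoor, Quinn, Reyes, Ferreira, Kowalski, Nguyen, Novak, Ruiz. So position 8.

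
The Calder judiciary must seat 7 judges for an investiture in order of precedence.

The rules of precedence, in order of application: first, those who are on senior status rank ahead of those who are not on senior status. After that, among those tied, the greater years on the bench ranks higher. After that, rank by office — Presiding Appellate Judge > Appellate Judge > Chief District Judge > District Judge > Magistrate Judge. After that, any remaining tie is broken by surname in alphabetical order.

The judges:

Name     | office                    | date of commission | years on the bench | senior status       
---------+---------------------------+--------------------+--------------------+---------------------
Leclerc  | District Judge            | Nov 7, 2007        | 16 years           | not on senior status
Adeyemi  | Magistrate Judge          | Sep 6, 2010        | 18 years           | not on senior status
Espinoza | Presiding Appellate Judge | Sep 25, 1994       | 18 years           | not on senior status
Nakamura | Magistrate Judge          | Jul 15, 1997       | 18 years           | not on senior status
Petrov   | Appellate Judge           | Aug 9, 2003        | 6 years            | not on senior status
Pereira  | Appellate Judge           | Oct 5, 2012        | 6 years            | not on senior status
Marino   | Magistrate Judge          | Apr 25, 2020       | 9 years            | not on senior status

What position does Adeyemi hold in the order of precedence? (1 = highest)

By the first rule: Espinoza, Adeyemi, Nakamura, Leclerc, Marino, Pereira and Petrov (each not on senior status).
Among Espinoza, Adeyemi, Nakamura, Leclerc, Marino, Pereira and Petrov, by years on the bench (higher first): Espinoza, Adeyemi and Nakamura (18 years) before Leclerc (16 years) before Marino (9 years) before Pereira and Petrov (6 years).
Among Espinoza, Adeyemi and Nakamura, by office: Espinoza (Presiding Appellate Judge) before Adeyemi and Nakamura (Magistrate Judge).
Among Adeyemi and Nakamura, alphabetically by surname: Adeyemi before Nakamura.
Pereira and Petrov are each Appellate Judge, so the next rule applies.
Among Pereira and Petrov, alphabetically by surname: Pereira before Petrov.
Order: Espinoza, Adeyemi, Nakamura, Leclerc, Marino, Pereira, Petrov. So position 2.

2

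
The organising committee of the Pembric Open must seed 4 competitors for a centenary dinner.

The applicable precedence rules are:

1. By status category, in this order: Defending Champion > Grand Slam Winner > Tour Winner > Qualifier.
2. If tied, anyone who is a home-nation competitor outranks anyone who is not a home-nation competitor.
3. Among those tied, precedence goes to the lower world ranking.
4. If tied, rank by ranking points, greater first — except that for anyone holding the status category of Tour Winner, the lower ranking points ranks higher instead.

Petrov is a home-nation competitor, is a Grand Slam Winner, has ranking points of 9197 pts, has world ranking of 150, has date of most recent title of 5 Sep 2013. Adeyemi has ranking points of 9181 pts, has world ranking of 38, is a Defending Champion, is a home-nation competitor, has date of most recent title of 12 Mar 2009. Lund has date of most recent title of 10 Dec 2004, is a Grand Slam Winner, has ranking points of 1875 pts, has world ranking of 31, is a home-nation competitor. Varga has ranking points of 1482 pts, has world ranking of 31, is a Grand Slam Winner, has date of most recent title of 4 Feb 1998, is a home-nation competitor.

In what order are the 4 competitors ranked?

Adeyemi, Lund, Varga, Petrov

By status category: Adeyemi (Defending Champion); then Lund, Varga and Petrov (Grand Slam Winner).
Lund, Varga and Petrov are each a home-nation competitor, so the next rule applies.
Among Lund, Varga and Petrov, by world ranking (lower first): Lund and Varga (31) before Petrov (150).
Among Lund and Varga, by ranking points (higher first): Lund (1875 pts) before Varga (1482 pts).
Full order: Adeyemi, Lund, Varga, Petrov.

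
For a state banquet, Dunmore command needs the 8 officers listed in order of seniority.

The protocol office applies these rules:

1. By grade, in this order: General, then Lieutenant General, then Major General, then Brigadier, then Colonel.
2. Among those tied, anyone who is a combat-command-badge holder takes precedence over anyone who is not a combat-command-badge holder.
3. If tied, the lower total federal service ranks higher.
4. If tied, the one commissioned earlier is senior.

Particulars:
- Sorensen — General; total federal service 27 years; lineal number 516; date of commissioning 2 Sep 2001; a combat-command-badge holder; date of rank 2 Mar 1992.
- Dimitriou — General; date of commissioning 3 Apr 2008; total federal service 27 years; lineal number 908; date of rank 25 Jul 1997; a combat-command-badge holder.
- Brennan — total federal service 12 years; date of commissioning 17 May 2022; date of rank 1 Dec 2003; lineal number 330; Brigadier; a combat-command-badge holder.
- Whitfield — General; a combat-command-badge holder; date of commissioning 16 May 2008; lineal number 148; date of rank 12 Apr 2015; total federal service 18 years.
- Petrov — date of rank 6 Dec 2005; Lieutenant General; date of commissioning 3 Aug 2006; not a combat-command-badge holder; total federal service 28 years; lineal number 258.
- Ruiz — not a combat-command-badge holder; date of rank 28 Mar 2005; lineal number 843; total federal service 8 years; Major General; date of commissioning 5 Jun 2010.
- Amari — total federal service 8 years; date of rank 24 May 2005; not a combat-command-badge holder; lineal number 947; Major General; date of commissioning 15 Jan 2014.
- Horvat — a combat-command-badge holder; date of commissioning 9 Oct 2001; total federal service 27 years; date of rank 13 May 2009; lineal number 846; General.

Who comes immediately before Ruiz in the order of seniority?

Petrov

By grade: Whitfield, Sorensen, Horvat and Dimitriou (General); then Petrov (Lieutenant General); then Ruiz and Amari (Major General); then Brennan (Brigadier).
Whitfield, Sorensen, Horvat and Dimitriou are each a combat-command-badge holder, so the next rule applies.
Among Whitfield, Sorensen, Horvat and Dimitriou, by total federal service (lower first): Whitfield (18 years) before Sorensen, Horvat and Dimitriou (27 years).
Among Sorensen, Horvat and Dimitriou, by date of commissioning (earlier first): Sorensen (2 Sep 2001) before Horvat (9 Oct 2001) before Dimitriou (3 Apr 2008).
Ruiz and Amari are each not a combat-command-badge holder, so the next rule applies.
Ruiz and Amari both have total federal service 8 years, so the next rule applies.
Among Ruiz and Amari, by date of commissioning (earlier first): Ruiz (5 Jun 2010) before Amari (15 Jan 2014).
Order: Whitfield, Sorensen, Horvat, Dimitriou, Petrov, Ruiz, Amari, Brennan.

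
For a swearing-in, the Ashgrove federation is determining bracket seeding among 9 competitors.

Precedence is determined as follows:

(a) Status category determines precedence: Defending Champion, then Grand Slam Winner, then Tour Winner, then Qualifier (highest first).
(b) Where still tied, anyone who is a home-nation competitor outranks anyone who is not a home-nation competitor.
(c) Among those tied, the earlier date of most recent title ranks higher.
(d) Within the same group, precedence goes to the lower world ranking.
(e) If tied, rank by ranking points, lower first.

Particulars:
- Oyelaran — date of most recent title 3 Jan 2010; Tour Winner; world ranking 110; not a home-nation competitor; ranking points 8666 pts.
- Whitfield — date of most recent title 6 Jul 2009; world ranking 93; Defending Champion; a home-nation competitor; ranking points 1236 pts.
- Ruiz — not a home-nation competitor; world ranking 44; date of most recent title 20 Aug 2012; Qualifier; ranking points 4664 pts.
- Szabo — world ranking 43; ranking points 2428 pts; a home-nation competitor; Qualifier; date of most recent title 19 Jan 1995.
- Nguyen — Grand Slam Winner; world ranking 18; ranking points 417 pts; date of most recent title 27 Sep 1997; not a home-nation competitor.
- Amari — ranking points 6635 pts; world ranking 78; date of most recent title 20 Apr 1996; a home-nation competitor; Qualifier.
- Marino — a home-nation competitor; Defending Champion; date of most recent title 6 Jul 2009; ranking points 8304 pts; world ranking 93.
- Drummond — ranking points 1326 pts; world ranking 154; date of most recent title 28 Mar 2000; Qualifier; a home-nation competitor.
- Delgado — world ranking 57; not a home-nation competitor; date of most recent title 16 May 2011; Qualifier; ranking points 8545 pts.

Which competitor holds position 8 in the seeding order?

Delgado

By status category: Whitfield and Marino (Defending Champion); then Nguyen (Grand Slam Winner); then Oyelaran (Tour Winner); then Szabo, Amari, Drummond, Delgado and Ruiz (Qualifier).
Whitfield and Marino are each a home-nation competitor, so the next rule applies.
Whitfield and Marino both have date of most recent title 6 Jul 2009, so the next rule applies.
Whitfield and Marino both have world ranking 93, so the next rule applies.
Among Whitfield and Marino, by ranking points (lower first): Whitfield (1236 pts) before Marino (8304 pts).
Among Szabo, Amari, Drummond, Delgado and Ruiz, a home-nation competitor before not a home-nation competitor: Szabo, Amari and Drummond (a home-nation competitor) before Delgado and Ruiz (not a home-nation competitor).
Among Szabo, Amari and Drummond, by date of most recent title (earlier first): Szabo (19 Jan 1995) before Amari (20 Apr 1996) before Drummond (28 Mar 2000).
Among Delgado and Ruiz, by date of most recent title (earlier first): Delgado (16 May 2011) before Ruiz (20 Aug 2012).
Order: Whitfield, Marino, Nguyen, Oyelaran, Szabo, Amari, Drummond, Delgado, Ruiz.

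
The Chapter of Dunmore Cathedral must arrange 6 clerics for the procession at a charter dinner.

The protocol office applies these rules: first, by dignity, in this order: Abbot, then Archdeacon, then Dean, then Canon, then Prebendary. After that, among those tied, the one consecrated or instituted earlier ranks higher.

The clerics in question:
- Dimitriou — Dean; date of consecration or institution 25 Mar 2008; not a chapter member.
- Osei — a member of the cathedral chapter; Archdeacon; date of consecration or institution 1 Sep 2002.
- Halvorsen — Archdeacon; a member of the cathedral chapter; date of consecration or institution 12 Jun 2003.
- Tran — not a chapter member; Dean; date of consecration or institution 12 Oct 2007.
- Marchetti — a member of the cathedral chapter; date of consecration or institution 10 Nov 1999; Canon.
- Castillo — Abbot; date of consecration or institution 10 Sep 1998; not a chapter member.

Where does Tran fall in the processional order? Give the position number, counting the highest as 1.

4

By dignity: Castillo (Abbot); then Osei and Halvorsen (Archdeacon); then Tran and Dimitriou (Dean); then Marchetti (Canon).
Among Osei and Halvorsen, by date of consecration or institution (earlier first): Osei (1 Sep 2002) before Halvorsen (12 Jun 2003).
Among Tran and Dimitriou, by date of consecration or institution (earlier first): Tran (12 Oct 2007) before Dimitriou (25 Mar 2008).
Order: Castillo, Osei, Halvorsen, Tran, Dimitriou, Marchetti. So position 4.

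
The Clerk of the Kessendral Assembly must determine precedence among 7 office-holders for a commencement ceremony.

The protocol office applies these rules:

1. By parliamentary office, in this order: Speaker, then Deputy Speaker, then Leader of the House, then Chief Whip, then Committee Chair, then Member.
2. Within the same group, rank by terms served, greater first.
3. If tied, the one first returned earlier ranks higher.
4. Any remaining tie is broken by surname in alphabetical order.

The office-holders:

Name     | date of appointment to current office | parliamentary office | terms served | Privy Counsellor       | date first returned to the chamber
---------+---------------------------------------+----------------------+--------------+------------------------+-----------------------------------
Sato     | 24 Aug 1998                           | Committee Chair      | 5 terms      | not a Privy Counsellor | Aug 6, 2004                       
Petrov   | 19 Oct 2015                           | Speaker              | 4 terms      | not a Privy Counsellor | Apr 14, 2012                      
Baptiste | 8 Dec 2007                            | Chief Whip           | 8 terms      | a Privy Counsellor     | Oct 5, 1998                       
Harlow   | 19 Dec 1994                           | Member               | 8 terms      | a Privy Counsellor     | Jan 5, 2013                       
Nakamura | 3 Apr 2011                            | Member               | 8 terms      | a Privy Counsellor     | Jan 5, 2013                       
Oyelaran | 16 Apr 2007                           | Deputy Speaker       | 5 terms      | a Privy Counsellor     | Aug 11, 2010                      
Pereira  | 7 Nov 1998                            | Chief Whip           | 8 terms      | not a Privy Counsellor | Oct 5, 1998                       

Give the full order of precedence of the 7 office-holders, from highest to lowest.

By parliamentary office: Petrov (Speaker); then Oyelaran (Deputy Speaker); then Baptiste and Pereira (Chief Whip); then Sato (Committee Chair); then Harlow and Nakamura (Member).
Baptiste and Pereira both have terms served 8 terms, so the next rule applies.
Baptiste and Pereira both have date first returned to the chamber Oct 5, 1998, so the next rule applies.
Among Baptiste and Pereira, alphabetically by surname: Baptiste before Pereira.
Harlow and Nakamura both have terms served 8 terms, so the next rule applies.
Harlow and Nakamura both have date first returned to the chamber Jan 5, 2013, so the next rule applies.
Among Harlow and Nakamura, alphabetically by surname: Harlow before Nakamura.
Full order: Petrov, Oyelaran, Baptiste, Pereira, Sato, Harlow, Nakamura.

Petrov, Oyelaran, Baptiste, Pereira, Sato, Harlow, Nakamura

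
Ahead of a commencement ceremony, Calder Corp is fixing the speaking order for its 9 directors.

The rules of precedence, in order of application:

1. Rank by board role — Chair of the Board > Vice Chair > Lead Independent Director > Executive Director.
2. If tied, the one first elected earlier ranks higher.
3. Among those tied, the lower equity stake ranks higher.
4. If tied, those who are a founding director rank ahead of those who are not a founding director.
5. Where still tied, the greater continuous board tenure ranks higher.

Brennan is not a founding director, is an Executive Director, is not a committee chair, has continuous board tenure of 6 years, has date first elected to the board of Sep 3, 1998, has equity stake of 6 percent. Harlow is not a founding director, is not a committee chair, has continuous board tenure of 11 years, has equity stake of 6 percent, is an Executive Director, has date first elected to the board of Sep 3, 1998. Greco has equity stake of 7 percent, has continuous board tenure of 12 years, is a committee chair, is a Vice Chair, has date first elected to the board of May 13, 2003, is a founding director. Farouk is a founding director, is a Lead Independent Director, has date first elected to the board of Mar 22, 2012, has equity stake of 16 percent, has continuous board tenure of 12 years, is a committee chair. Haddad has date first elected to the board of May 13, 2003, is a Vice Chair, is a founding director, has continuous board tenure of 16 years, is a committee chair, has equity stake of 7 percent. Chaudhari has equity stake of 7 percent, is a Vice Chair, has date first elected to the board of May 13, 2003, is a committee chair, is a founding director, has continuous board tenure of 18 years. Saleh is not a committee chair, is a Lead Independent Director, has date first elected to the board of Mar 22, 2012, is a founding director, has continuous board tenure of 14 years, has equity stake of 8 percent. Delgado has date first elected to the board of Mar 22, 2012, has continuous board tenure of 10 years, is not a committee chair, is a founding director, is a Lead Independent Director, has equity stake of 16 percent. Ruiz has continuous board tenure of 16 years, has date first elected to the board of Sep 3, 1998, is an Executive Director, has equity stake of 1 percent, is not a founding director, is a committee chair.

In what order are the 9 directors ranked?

Chaudhari, Haddad, Greco, Saleh, Farouk, Delgado, Ruiz, Harlow, Brennan

By board role: Chaudhari, Haddad and Greco (Vice Chair); then Saleh, Farouk and Delgado (Lead Independent Director); then Ruiz, Harlow and Brennan (Executive Director).
Chaudhari, Haddad and Greco all have date first elected to the board May 13, 2003, so the next rule applies.
Chaudhari, Haddad and Greco all have equity stake 7 percent, so the next rule applies.
Chaudhari, Haddad and Greco are each a founding director, so the next rule applies.
Among Chaudhari, Haddad and Greco, by continuous board tenure (higher first): Chaudhari (18 years) before Haddad (16 years) before Greco (12 years).
Saleh, Farouk and Delgado all have date first elected to the board Mar 22, 2012, so the next rule applies.
Among Saleh, Farouk and Delgado, by equity stake (lower first): Saleh (8 percent) before Farouk and Delgado (16 percent).
Farouk and Delgado are each a founding director, so the next rule applies.
Among Farouk and Delgado, by continuous board tenure (higher first): Farouk (12 years) before Delgado (10 years).
Ruiz, Harlow and Brennan all have date first elected to the board Sep 3, 1998, so the next rule applies.
Among Ruiz, Harlow and Brennan, by equity stake (lower first): Ruiz (1 percent) before Harlow and Brennan (6 percent).
Harlow and Brennan are each not a founding director, so the next rule applies.
Among Harlow and Brennan, by continuous board tenure (higher first): Harlow (11 years) before Brennan (6 years).
Full order: Chaudhari, Haddad, Greco, Saleh, Farouk, Delgado, Ruiz, Harlow, Brennan.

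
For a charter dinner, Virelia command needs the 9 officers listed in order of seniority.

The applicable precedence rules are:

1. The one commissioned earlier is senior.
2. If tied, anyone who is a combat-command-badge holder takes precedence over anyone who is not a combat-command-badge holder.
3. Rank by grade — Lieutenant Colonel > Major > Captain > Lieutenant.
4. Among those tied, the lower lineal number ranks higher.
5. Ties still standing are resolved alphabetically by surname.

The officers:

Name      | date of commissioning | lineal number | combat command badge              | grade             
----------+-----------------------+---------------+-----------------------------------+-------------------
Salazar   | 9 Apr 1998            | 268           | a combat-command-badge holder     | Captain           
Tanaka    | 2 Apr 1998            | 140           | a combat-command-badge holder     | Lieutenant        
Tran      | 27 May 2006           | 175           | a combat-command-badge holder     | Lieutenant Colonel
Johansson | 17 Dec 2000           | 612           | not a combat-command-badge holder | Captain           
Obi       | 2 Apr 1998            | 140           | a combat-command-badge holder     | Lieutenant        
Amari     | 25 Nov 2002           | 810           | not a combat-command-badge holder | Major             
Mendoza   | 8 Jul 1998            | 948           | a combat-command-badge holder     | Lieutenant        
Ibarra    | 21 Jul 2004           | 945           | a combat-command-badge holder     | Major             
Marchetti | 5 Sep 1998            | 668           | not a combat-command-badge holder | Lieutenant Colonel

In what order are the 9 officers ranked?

By date of commissioning (earlier first): Obi and Tanaka (both 2 Apr 1998); then Salazar (9 Apr 1998); then Mendoza (8 Jul 1998); then Marchetti (5 Sep 1998); then Johansson (17 Dec 2000); then Amari (25 Nov 2002); then Ibarra (21 Jul 2004); then Tran (27 May 2006).
Obi and Tanaka are each a combat-command-badge holder, so the next rule applies.
Obi and Tanaka are each Lieutenant, so the next rule applies.
Obi and Tanaka both have lineal number 140, so the next rule applies.
Among Obi and Tanaka, alphabetically by surname: Obi before Tanaka.
Full order: Obi, Tanaka, Salazar, Mendoza, Marchetti, Johansson, Amari, Ibarra, Tran.

Obi, Tanaka, Salazar, Mendoza, Marchetti, Johansson, Amari, Ibarra, Tran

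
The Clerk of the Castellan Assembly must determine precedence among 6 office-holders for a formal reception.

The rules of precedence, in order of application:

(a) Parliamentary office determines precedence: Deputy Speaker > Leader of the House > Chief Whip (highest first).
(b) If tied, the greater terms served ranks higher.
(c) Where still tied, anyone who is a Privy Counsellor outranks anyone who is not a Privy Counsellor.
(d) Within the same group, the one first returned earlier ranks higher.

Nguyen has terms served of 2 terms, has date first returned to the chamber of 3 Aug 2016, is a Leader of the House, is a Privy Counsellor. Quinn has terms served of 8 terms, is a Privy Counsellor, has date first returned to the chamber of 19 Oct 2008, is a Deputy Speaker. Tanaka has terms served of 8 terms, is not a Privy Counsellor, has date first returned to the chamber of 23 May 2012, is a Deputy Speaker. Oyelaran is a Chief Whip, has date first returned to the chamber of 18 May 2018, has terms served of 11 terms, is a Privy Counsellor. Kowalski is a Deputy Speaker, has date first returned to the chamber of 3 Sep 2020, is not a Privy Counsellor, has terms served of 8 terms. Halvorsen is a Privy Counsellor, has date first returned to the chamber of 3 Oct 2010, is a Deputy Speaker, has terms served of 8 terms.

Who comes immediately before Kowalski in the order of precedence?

By parliamentary office: Quinn, Halvorsen, Tanaka and Kowalski (Deputy Speaker); then Nguyen (Leader of the House); then Oyelaran (Chief Whip).
Quinn, Halvorsen, Tanaka and Kowalski all have terms served 8 terms, so the next rule applies.
Among Quinn, Halvorsen, Tanaka and Kowalski, a Privy Counsellor before not a Privy Counsellor: Quinn and Halvorsen (a Privy Counsellor) before Tanaka and Kowalski (not a Privy Counsellor).
Among Quinn and Halvorsen, by date first returned to the chamber (earlier first): Quinn (19 Oct 2008) before Halvorsen (3 Oct 2010).
Among Tanaka and Kowalski, by date first returned to the chamber (earlier first): Tanaka (23 May 2012) before Kowalski (3 Sep 2020).
Order: Quinn, Halvorsen, Tanaka, Kowalski, Nguyen, Oyelaran.

Tanaka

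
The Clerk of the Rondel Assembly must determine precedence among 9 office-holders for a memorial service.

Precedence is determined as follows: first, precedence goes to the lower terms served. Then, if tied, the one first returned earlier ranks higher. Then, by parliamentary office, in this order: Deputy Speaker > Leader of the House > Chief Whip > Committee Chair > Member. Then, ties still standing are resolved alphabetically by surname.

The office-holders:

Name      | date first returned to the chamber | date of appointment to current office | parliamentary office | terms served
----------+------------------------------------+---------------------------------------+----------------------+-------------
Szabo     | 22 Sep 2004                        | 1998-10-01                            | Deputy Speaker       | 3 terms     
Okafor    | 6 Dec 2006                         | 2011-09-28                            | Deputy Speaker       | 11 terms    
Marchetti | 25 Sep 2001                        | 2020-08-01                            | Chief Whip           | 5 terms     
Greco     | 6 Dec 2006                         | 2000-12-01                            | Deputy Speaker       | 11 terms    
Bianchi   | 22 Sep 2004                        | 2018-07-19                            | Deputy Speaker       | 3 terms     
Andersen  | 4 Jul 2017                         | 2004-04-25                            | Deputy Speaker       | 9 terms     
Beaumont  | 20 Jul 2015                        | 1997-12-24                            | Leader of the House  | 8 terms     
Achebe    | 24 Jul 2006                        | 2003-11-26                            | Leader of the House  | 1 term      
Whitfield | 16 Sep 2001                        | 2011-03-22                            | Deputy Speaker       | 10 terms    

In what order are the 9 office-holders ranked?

Achebe, Bianchi, Szabo, Marchetti, Beaumont, Andersen, Whitfield, Greco, Okafor

By terms served (lower first): Achebe (1 term); then Bianchi and Szabo (both 3 terms); then Marchetti (5 terms); then Beaumont (8 terms); then Andersen (9 terms); then Whitfield (10 terms); then Greco and Okafor (both 11 terms).
Bianchi and Szabo both have date first returned to the chamber 22 Sep 2004, so the next rule applies.
Bianchi and Szabo are each Deputy Speaker, so the next rule applies.
Among Bianchi and Szabo, alphabetically by surname: Bianchi before Szabo.
Greco and Okafor both have date first returned to the chamber 6 Dec 2006, so the next rule applies.
Greco and Okafor are each Deputy Speaker, so the next rule applies.
Among Greco and Okafor, alphabetically by surname: Greco before Okafor.
Full order: Achebe, Bianchi, Szabo, Marchetti, Beaumont, Andersen, Whitfield, Greco, Okafor.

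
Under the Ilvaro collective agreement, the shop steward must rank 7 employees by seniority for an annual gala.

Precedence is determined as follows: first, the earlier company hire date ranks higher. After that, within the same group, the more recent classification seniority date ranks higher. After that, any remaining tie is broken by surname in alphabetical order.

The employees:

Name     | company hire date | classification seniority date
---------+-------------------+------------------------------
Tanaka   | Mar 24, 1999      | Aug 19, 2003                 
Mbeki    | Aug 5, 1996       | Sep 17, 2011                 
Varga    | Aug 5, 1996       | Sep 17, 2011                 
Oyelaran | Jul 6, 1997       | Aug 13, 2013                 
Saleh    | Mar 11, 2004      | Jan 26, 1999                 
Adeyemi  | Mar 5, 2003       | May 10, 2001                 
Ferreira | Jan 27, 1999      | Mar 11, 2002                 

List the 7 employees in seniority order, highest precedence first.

Mbeki, Varga, Oyelaran, Ferreira, Tanaka, Adeyemi, Saleh

By company hire date (earlier first): Mbeki and Varga (both Aug 5, 1996); then Oyelaran (Jul 6, 1997); then Ferreira (Jan 27, 1999); then Tanaka (Mar 24, 1999); then Adeyemi (Mar 5, 2003); then Saleh (Mar 11, 2004).
Mbeki and Varga both have classification seniority date Sep 17, 2011, so the next rule applies.
Among Mbeki and Varga, alphabetically by surname: Mbeki before Varga.
Full order: Mbeki, Varga, Oyelaran, Ferreira, Tanaka, Adeyemi, Saleh.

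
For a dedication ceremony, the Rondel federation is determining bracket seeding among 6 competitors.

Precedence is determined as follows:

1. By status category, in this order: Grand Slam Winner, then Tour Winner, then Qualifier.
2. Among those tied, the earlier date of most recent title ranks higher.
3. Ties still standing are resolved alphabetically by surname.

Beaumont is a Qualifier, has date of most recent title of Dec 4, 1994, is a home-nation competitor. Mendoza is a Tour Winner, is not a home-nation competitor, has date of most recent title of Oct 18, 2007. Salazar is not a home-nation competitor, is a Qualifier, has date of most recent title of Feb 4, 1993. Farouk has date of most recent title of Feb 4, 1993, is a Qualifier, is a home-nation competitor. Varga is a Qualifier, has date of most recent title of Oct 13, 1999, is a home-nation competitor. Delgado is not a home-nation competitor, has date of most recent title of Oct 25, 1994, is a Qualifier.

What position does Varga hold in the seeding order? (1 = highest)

By status category: Mendoza (Tour Winner); then Farouk, Salazar, Delgado, Beaumont and Varga (Qualifier).
Among Farouk, Salazar, Delgado, Beaumont and Varga, by date of most recent title (earlier first): Farouk and Salazar (Feb 4, 1993) before Delgado (Oct 25, 1994) before Beaumont (Dec 4, 1994) before Varga (Oct 13, 1999).
Among Farouk and Salazar, alphabetically by surname: Farouk before Salazar.
Order: Mendoza, Farouk, Salazar, Delgado, Beaumont, Varga. So position 6.

6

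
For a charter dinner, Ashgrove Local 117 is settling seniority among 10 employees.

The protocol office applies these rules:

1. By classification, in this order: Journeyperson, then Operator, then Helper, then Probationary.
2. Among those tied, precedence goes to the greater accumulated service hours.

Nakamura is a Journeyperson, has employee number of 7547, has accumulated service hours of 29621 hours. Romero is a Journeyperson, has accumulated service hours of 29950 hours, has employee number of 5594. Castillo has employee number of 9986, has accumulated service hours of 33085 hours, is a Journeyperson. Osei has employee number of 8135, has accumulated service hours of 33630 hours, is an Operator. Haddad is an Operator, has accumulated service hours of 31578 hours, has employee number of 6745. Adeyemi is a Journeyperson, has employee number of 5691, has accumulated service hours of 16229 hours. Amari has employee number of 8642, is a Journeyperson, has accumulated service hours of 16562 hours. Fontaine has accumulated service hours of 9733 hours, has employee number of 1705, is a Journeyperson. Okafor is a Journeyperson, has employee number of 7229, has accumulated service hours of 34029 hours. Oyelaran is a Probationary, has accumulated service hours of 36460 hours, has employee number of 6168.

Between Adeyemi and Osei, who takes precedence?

Adeyemi

By classification: Okafor, Castillo, Romero, Nakamura, Amari, Adeyemi and Fontaine (Journeyperson); then Osei and Haddad (Operator); then Oyelaran (Probationary).
Among Okafor, Castillo, Romero, Nakamura, Amari, Adeyemi and Fontaine, by accumulated service hours (higher first): Okafor (34029 hours) before Castillo (33085 hours) before Romero (29950 hours) before Nakamura (29621 hours) before Amari (16562 hours) before Adeyemi (16229 hours) before Fontaine (9733 hours).
Among Osei and Haddad, by accumulated service hours (higher first): Osei (33630 hours) before Haddad (31578 hours).
So Adeyemi takes precedence.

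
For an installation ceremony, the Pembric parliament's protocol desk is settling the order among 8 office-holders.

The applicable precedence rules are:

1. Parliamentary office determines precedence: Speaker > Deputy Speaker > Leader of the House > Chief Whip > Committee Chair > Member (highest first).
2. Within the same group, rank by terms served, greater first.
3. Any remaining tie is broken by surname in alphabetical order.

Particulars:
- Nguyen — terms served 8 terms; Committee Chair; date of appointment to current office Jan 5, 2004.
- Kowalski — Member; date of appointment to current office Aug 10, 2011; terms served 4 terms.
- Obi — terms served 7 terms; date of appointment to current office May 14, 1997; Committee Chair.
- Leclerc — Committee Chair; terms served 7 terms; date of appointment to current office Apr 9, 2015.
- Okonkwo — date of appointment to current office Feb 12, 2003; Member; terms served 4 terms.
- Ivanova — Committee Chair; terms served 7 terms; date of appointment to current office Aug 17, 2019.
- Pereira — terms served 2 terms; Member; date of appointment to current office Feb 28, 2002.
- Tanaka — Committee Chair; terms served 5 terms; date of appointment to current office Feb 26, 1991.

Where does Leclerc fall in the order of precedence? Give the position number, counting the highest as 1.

3

By parliamentary office: Nguyen, Ivanova, Leclerc, Obi and Tanaka (Committee Chair); then Kowalski, Okonkwo and Pereira (Member).
Among Nguyen, Ivanova, Leclerc, Obi and Tanaka, by terms served (higher first): Nguyen (8 terms) before Ivanova, Leclerc and Obi (7 terms) before Tanaka (5 terms).
Among Ivanova, Leclerc and Obi, alphabetically by surname: Ivanova before Leclerc before Obi.
Among Kowalski, Okonkwo and Pereira, by terms served (higher first): Kowalski and Okonkwo (4 terms) before Pereira (2 terms).
Among Kowalski and Okonkwo, alphabetically by surname: Kowalski before Okonkwo.
Order: Nguyen, Ivanova, Leclerc, Obi, Tanaka, Kowalski, Okonkwo, Pereira. So position 3.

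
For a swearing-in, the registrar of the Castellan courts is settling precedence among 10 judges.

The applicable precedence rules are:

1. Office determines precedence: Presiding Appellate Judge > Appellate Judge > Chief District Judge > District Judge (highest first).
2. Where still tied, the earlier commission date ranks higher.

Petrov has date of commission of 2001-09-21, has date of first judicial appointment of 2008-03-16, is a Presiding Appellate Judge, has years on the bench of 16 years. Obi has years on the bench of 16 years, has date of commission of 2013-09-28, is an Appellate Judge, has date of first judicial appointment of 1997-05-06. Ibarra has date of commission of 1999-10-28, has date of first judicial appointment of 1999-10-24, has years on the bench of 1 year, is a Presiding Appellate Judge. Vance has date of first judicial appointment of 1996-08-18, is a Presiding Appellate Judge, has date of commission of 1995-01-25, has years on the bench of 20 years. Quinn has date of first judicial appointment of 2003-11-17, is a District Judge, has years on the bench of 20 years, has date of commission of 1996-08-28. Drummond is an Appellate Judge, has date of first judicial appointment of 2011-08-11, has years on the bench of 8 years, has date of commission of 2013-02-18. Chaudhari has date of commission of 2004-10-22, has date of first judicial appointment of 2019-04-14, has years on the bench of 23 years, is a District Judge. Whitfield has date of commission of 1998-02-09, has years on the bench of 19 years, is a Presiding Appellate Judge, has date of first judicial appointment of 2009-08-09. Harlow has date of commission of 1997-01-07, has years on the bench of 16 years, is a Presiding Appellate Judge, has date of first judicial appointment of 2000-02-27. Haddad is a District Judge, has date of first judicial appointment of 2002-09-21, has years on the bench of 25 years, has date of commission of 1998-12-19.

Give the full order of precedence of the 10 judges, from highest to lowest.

Vance, Harlow, Whitfield, Ibarra, Petrov, Drummond, Obi, Quinn, Haddad, Chaudhari

By office: Vance, Harlow, Whitfield, Ibarra and Petrov (Presiding Appellate Judge); then Drummond and Obi (Appellate Judge); then Quinn, Haddad and Chaudhari (District Judge).
Among Vance, Harlow, Whitfield, Ibarra and Petrov, by date of commission (earlier first): Vance (1995-01-25) before Harlow (1997-01-07) before Whitfield (1998-02-09) before Ibarra (1999-10-28) before Petrov (2001-09-21).
Among Drummond and Obi, by date of commission (earlier first): Drummond (2013-02-18) before Obi (2013-09-28).
Among Quinn, Haddad and Chaudhari, by date of commission (earlier first): Quinn (1996-08-28) before Haddad (1998-12-19) before Chaudhari (2004-10-22).
Full order: Vance, Harlow, Whitfield, Ibarra, Petrov, Drummond, Obi, Quinn, Haddad, Chaudhari.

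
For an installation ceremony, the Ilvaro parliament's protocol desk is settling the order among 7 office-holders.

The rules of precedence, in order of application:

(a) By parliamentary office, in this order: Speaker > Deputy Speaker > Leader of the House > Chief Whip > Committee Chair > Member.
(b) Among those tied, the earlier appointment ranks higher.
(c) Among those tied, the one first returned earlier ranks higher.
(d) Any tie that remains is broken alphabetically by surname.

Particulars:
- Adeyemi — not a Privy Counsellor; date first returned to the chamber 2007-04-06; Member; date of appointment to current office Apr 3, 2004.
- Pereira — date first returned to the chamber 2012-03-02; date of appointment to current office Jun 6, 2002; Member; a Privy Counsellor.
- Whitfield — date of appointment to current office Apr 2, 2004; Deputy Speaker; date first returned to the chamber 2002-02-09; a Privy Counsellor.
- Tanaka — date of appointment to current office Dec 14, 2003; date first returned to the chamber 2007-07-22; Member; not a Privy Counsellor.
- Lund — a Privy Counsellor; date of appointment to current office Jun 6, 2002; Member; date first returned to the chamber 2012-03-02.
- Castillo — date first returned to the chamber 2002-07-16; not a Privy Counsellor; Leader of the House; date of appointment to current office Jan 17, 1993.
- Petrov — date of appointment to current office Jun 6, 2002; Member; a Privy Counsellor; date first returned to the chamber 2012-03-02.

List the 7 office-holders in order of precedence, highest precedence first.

By parliamentary office: Whitfield (Deputy Speaker); then Castillo (Leader of the House); then Lund, Pereira, Petrov, Tanaka and Adeyemi (Member).
Among Lund, Pereira, Petrov, Tanaka and Adeyemi, by date of appointment to current office (earlier first): Lund, Pereira and Petrov (Jun 6, 2002) before Tanaka (Dec 14, 2003) before Adeyemi (Apr 3, 2004).
Lund, Pereira and Petrov all have date first returned to the chamber 2012-03-02, so the next rule applies.
Among Lund, Pereira and Petrov, alphabetically by surname: Lund before Pereira before Petrov.
Full order: Whitfield, Castillo, Lund, Pereira, Petrov, Tanaka, Adeyemi.

Whitfield, Castillo, Lund, Pereira, Petrov, Tanaka, Adeyemi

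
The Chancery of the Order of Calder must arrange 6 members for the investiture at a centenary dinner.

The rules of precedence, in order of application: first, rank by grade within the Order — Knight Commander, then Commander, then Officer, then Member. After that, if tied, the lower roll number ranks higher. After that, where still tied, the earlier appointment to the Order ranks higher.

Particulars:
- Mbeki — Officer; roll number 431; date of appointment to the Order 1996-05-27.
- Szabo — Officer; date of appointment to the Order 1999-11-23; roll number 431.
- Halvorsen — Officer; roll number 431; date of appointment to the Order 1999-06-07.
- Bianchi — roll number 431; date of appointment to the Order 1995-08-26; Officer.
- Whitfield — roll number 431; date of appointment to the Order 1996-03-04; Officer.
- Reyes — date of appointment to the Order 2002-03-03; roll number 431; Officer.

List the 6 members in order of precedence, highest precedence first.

Bianchi, Whitfield, Mbeki, Halvorsen, Szabo, Reyes

By grade within the Order: Bianchi, Whitfield, Mbeki, Halvorsen, Szabo and Reyes (Officer).
Bianchi, Whitfield, Mbeki, Halvorsen, Szabo and Reyes all have roll number 431, so the next rule applies.
Among Bianchi, Whitfield, Mbeki, Halvorsen, Szabo and Reyes, by date of appointment to the Order (earlier first): Bianchi (1995-08-26) before Whitfield (1996-03-04) before Mbeki (1996-05-27) before Halvorsen (1999-06-07) before Szabo (1999-11-23) before Reyes (2002-03-03).
Full order: Bianchi, Whitfield, Mbeki, Halvorsen, Szabo, Reyes.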